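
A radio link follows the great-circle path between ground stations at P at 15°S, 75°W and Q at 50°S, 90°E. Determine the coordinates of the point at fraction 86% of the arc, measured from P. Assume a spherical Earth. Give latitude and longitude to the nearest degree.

Convert each endpoint to a unit vector on the sphere (x = cos φ cos λ, y = cos φ sin λ, z = sin φ).
The central angle between the endpoints is δ = arccos(p₁·p₂) ≈ 1.984 rad (113.7°).
Interpolate at f = 0.86 with slerp weights a = sin((1−f)δ)/sin δ ≈ 0.299, b = sin(fδ)/sin δ ≈ 1.082.
p = a·p₁ + b·p₂ ≈ (0.075, 0.416, -0.906); φ = arcsin(p_z) ≈ -64.99°, λ = atan2(p_y, p_x) ≈ 79.80°.

≈ 65°S, 80°E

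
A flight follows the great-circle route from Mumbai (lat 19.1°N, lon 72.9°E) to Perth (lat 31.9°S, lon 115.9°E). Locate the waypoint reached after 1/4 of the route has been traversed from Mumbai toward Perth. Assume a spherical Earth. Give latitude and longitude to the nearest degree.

Convert each endpoint to a unit vector on the sphere (x = cos φ cos λ, y = cos φ sin λ, z = sin φ).
The central angle between the endpoints is δ = arccos(p₁·p₂) ≈ 1.144 rad (65.6°).
Interpolate at f = 1/4 with slerp weights a = sin((1−f)δ)/sin δ ≈ 0.831, b = sin(fδ)/sin δ ≈ 0.310.
p = a·p₁ + b·p₂ ≈ (0.116, 0.987, 0.108); φ = arcsin(p_z) ≈ 6.21°, λ = atan2(p_y, p_x) ≈ 83.30°.

≈ lat 6°N, lon 83°E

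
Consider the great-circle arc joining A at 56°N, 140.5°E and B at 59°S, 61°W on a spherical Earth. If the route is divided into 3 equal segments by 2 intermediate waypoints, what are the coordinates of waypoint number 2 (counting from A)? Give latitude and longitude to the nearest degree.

≈ 31°S, 136°W

The haversine formula gives a central angle δ ≈ 2.934 rad (168.1°) between the endpoints.
Interpolate at f = 2/3 with slerp weights a = sin((1−f)δ)/sin δ ≈ 4.030, b = sin(fδ)/sin δ ≈ 4.502.
p = a·p₁ + b·p₂ ≈ (-0.615, -0.595, -0.518); φ = arcsin(p_z) ≈ -31.21°, λ = atan2(p_y, p_x) ≈ -135.95°.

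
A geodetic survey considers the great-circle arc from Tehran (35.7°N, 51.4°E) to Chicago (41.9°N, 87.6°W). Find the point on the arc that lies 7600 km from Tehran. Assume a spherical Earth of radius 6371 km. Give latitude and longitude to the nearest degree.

Convert each endpoint to a unit vector on the sphere (x = cos φ cos λ, y = cos φ sin λ, z = sin φ).
The central angle between the endpoints is δ = arccos(p₁·p₂) ≈ 1.637 rad (93.8°). The total great-circle distance is δ·R ≈ 1.637 × 6371 ≈ 10431 km, so the target fraction is f = 7600/10431 ≈ 0.729.
Interpolate at f ≈ 0.729 with slerp weights a = sin((1−f)δ)/sin δ ≈ 0.431, b = sin(fδ)/sin δ ≈ 0.932.
p = a·p₁ + b·p₂ ≈ (0.247, -0.419, 0.874); φ = arcsin(p_z) ≈ 60.87°, λ = atan2(p_y, p_x) ≈ -59.46°.

≈ (61°N, 59°W)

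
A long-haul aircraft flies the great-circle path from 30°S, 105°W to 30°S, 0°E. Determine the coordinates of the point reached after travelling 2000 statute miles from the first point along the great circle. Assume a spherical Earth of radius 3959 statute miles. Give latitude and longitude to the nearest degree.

Write both endpoints as unit vectors p₁, p₂ with components (cos φ cos λ, cos φ sin λ, sin φ).
The central angle between the endpoints is δ = arccos(p₁·p₂) ≈ 1.515 rad (86.8°). The total great-circle distance is δ·R ≈ 1.515 × 3959 ≈ 5997 mi, so the target fraction is f = 2000/5997 ≈ 0.333.
Interpolate at f ≈ 0.333 with slerp weights a = sin((1−f)δ)/sin δ ≈ 0.848, b = sin(fδ)/sin δ ≈ 0.485.
p = a·p₁ + b·p₂ ≈ (0.230, -0.709, -0.666); φ = arcsin(p_z) ≈ -41.79°, λ = atan2(p_y, p_x) ≈ -72.06°.

≈ 42°S, 72°W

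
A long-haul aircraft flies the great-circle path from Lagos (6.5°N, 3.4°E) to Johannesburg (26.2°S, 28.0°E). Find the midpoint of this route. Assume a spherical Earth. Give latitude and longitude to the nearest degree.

From cos δ = sin φ₁ sin φ₂ + cos φ₁ cos φ₂ cos Δλ, the central angle is δ ≈ 0.707 rad (40.5°).
Interpolate at f = 1/2 with slerp weights a = sin((1−f)δ)/sin δ ≈ 0.533, b = sin(fδ)/sin δ ≈ 0.533.
p = a·p₁ + b·p₂ ≈ (0.951, 0.256, -0.175); φ = arcsin(p_z) ≈ -10.08°, λ = atan2(p_y, p_x) ≈ 15.06°.

≈ (10°S, 15°E)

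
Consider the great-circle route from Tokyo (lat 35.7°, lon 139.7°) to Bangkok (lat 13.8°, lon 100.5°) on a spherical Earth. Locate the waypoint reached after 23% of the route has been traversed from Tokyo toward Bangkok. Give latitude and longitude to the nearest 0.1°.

≈ lat 31.7°, lon 129.3°

The haversine formula gives a central angle δ ≈ 0.722 rad (41.4°) between the endpoints.
Interpolate at f = 0.23 with slerp weights a = sin((1−f)δ)/sin δ ≈ 0.799, b = sin(fδ)/sin δ ≈ 0.250.
p = a·p₁ + b·p₂ ≈ (-0.539, 0.658, 0.526); φ = arcsin(p_z) ≈ 31.71°, λ = atan2(p_y, p_x) ≈ 129.30°.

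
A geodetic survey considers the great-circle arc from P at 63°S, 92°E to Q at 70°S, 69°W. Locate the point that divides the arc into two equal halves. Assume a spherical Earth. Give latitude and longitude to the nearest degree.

Convert each endpoint to a unit vector on the sphere (x = cos φ cos λ, y = cos φ sin λ, z = sin φ).
The central angle between the endpoints is δ = arccos(p₁·p₂) ≈ 0.809 rad (46.3°).
Interpolate at f = 1/2 with slerp weights a = sin((1−f)δ)/sin δ ≈ 0.544, b = sin(fδ)/sin δ ≈ 0.544.
p = a·p₁ + b·p₂ ≈ (0.058, 0.073, -0.996); φ = arcsin(p_z) ≈ -84.64°, λ = atan2(p_y, p_x) ≈ 51.55°.

≈ 85°S, 52°E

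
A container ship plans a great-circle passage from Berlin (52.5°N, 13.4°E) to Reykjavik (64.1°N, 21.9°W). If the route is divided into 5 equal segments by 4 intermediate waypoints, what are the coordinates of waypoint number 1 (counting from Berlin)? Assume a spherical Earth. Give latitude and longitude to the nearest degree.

Convert each endpoint to a unit vector on the sphere (x = cos φ cos λ, y = cos φ sin λ, z = sin φ).
The central angle between the endpoints is δ = arccos(p₁·p₂) ≈ 0.375 rad (21.5°).
Interpolate at f = 1/5 with slerp weights a = sin((1−f)δ)/sin δ ≈ 0.807, b = sin(fδ)/sin δ ≈ 0.205.
p = a·p₁ + b·p₂ ≈ (0.561, 0.080, 0.824); φ = arcsin(p_z) ≈ 55.50°, λ = atan2(p_y, p_x) ≈ 8.17°.

≈ 55°N, 8°E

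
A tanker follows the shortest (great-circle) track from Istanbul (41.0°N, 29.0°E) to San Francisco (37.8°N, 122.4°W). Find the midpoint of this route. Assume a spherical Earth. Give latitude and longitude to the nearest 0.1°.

≈ 73.2°N, 51.8°W

The haversine formula gives a central angle δ ≈ 1.693 rad (97.0°) between the endpoints.
Interpolate at f = 1/2 with slerp weights a = sin((1−f)δ)/sin δ ≈ 0.754, b = sin(fδ)/sin δ ≈ 0.754.
p = a·p₁ + b·p₂ ≈ (0.179, -0.227, 0.957); φ = arcsin(p_z) ≈ 73.20°, λ = atan2(p_y, p_x) ≈ -51.84°.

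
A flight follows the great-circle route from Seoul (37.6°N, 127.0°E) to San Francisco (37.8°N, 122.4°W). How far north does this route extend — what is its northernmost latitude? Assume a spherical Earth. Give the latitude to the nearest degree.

The great circle lies in the plane with unit normal n̂ = (p₁ × p₂)/|p₁ × p₂|.
Here n̂_z ≈ +0.593; the vertex latitude is φ_max = arccos|n̂_z| ≈ 53.6°.
Check via Clairaut: cos φ_max = |cos φ₁| · sin C = cos(37.6°)·sin(48.5°) ≈ 0.593, again giving ≈ 53.6°.

≈ 54°N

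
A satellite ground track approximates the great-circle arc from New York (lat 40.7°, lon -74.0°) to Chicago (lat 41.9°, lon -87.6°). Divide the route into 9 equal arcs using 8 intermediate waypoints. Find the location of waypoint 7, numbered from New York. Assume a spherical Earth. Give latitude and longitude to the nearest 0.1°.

≈ lat 41.8°, lon -84.5°

From cos δ = sin φ₁ sin φ₂ + cos φ₁ cos φ₂ cos Δλ, the central angle is δ ≈ 0.179 rad (10.3°).
Interpolate at f = 7/9 with slerp weights a = sin((1−f)δ)/sin δ ≈ 0.223, b = sin(fδ)/sin δ ≈ 0.779.
p = a·p₁ + b·p₂ ≈ (0.071, -0.742, 0.666); φ = arcsin(p_z) ≈ 41.77°, λ = atan2(p_y, p_x) ≈ -84.54°.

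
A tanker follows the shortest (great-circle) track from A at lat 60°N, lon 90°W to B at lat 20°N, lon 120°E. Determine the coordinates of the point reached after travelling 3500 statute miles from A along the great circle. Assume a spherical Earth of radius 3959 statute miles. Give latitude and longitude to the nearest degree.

Convert each endpoint to a unit vector on the sphere (x = cos φ cos λ, y = cos φ sin λ, z = sin φ).
The central angle between the endpoints is δ = arccos(p₁·p₂) ≈ 1.682 rad (96.4°). The total great-circle distance is δ·R ≈ 1.682 × 3959 ≈ 6658 mi, so the target fraction is f = 3500/6658 ≈ 0.526.
Interpolate at f ≈ 0.526 with slerp weights a = sin((1−f)δ)/sin δ ≈ 0.720, b = sin(fδ)/sin δ ≈ 0.778.
p = a·p₁ + b·p₂ ≈ (-0.366, 0.273, 0.890); φ = arcsin(p_z) ≈ 62.85°, λ = atan2(p_y, p_x) ≈ 143.24°.

≈ lat 63°N, lon 143°E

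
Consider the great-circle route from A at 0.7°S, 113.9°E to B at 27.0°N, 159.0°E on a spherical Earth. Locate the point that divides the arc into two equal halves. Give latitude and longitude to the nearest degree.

≈ 14°N, 135°E

Write both endpoints as unit vectors p₁, p₂ with components (cos φ cos λ, cos φ sin λ, sin φ).
The central angle between the endpoints is δ = arccos(p₁·p₂) ≈ 0.898 rad (51.4°).
Interpolate at f = 1/2 with slerp weights a = sin((1−f)δ)/sin δ ≈ 0.555, b = sin(fδ)/sin δ ≈ 0.555.
p = a·p₁ + b·p₂ ≈ (-0.686, 0.685, 0.245); φ = arcsin(p_z) ≈ 14.19°, λ = atan2(p_y, p_x) ≈ 135.08°.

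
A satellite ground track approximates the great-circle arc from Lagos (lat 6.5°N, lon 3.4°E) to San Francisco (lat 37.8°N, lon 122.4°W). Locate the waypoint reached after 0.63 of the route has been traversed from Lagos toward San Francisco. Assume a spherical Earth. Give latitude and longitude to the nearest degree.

≈ lat 45°N, lon 66°W

Write both endpoints as unit vectors p₁, p₂ with components (cos φ cos λ, cos φ sin λ, sin φ).
The central angle between the endpoints is δ = arccos(p₁·p₂) ≈ 1.971 rad (112.9°).
Interpolate at f = 0.63 with slerp weights a = sin((1−f)δ)/sin δ ≈ 0.724, b = sin(fδ)/sin δ ≈ 1.028.
p = a·p₁ + b·p₂ ≈ (0.283, -0.643, 0.712); φ = arcsin(p_z) ≈ 45.38°, λ = atan2(p_y, p_x) ≈ -66.27°.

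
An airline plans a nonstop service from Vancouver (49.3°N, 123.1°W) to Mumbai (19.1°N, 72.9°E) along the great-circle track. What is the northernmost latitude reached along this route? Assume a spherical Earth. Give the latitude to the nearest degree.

The great circle lies in the plane with unit normal n̂ = (p₁ × p₂)/|p₁ × p₂|.
Here n̂_z ≈ -0.181; the vertex latitude is φ_max = arccos|n̂_z| ≈ 79.6°.

≈ 80°N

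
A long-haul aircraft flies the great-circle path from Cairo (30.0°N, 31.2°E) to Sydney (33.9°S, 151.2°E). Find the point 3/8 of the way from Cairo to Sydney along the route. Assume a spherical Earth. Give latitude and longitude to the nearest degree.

≈ (6°N, 76°E)

The haversine formula gives a central angle δ ≈ 2.263 rad (129.7°) between the endpoints.
Interpolate at f = 3/8 with slerp weights a = sin((1−f)δ)/sin δ ≈ 1.283, b = sin(fδ)/sin δ ≈ 0.975.
p = a·p₁ + b·p₂ ≈ (0.242, 0.965, 0.098); φ = arcsin(p_z) ≈ 5.62°, λ = atan2(p_y, p_x) ≈ 75.95°.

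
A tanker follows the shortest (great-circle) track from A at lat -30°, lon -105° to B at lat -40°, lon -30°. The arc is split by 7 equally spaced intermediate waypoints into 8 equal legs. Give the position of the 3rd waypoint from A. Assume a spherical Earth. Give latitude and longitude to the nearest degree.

≈ lat -40°, lon -80°

From cos δ = sin φ₁ sin φ₂ + cos φ₁ cos φ₂ cos Δλ, the central angle is δ ≈ 1.055 rad (60.5°).
Interpolate at f = 3/8 with slerp weights a = sin((1−f)δ)/sin δ ≈ 0.704, b = sin(fδ)/sin δ ≈ 0.443.
p = a·p₁ + b·p₂ ≈ (0.136, -0.759, -0.637); φ = arcsin(p_z) ≈ -39.56°, λ = atan2(p_y, p_x) ≈ -79.83°.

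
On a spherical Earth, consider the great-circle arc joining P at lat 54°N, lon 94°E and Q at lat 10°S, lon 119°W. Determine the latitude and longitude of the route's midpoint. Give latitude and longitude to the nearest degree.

≈ lat 47°N, lon 152°W

From cos δ = sin φ₁ sin φ₂ + cos φ₁ cos φ₂ cos Δλ, the central angle is δ ≈ 2.247 rad (128.8°).
Interpolate at f = 1/2 with slerp weights a = sin((1−f)δ)/sin δ ≈ 1.156, b = sin(fδ)/sin δ ≈ 1.156.
p = a·p₁ + b·p₂ ≈ (-0.599, -0.318, 0.735); φ = arcsin(p_z) ≈ 47.27°, λ = atan2(p_y, p_x) ≈ -152.06°.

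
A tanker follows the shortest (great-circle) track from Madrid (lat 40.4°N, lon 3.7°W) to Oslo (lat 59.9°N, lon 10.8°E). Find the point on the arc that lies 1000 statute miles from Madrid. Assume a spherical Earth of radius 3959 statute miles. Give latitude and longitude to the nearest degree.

≈ lat 54°N, lon 5°E

Convert each endpoint to a unit vector on the sphere (x = cos φ cos λ, y = cos φ sin λ, z = sin φ).
The central angle between the endpoints is δ = arccos(p₁·p₂) ≈ 0.375 rad (21.5°). The total great-circle distance is δ·R ≈ 0.375 × 3959 ≈ 1485 mi, so the target fraction is f = 1000/1485 ≈ 0.673.
Interpolate at f ≈ 0.673 with slerp weights a = sin((1−f)δ)/sin δ ≈ 0.334, b = sin(fδ)/sin δ ≈ 0.682.
p = a·p₁ + b·p₂ ≈ (0.590, 0.048, 0.806); φ = arcsin(p_z) ≈ 53.74°, λ = atan2(p_y, p_x) ≈ 4.63°.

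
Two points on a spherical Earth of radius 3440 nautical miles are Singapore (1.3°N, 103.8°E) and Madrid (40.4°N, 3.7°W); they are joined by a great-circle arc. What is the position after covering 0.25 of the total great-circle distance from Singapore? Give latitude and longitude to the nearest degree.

≈ (18°N, 84°E)

Write both endpoints as unit vectors p₁, p₂ with components (cos φ cos λ, cos φ sin λ, sin φ).
The central angle between the endpoints is δ = arccos(p₁·p₂) ≈ 1.787 rad (102.4°).
Interpolate at f = 0.25 with slerp weights a = sin((1−f)δ)/sin δ ≈ 0.997, b = sin(fδ)/sin δ ≈ 0.442.
p = a·p₁ + b·p₂ ≈ (0.098, 0.946, 0.309); φ = arcsin(p_z) ≈ 18.01°, λ = atan2(p_y, p_x) ≈ 84.06°.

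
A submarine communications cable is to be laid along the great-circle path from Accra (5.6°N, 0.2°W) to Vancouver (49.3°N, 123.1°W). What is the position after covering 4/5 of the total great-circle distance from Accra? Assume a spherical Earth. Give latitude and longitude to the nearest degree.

≈ 55°N, 89°W

Write both endpoints as unit vectors p₁, p₂ with components (cos φ cos λ, cos φ sin λ, sin φ).
The central angle between the endpoints is δ = arccos(p₁·p₂) ≈ 1.853 rad (106.2°).
Interpolate at f = 4/5 with slerp weights a = sin((1−f)δ)/sin δ ≈ 0.377, b = sin(fδ)/sin δ ≈ 1.037.
p = a·p₁ + b·p₂ ≈ (0.006, -0.568, 0.823); φ = arcsin(p_z) ≈ 55.40°, λ = atan2(p_y, p_x) ≈ -89.40°.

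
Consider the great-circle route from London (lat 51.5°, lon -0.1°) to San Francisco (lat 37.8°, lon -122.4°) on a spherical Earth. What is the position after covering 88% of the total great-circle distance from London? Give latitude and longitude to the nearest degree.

Write both endpoints as unit vectors p₁, p₂ with components (cos φ cos λ, cos φ sin λ, sin φ).
The central angle between the endpoints is δ = arccos(p₁·p₂) ≈ 1.352 rad (77.5°).
Interpolate at f = 0.88 with slerp weights a = sin((1−f)δ)/sin δ ≈ 0.165, b = sin(fδ)/sin δ ≈ 0.951.
p = a·p₁ + b·p₂ ≈ (-0.300, -0.635, 0.712); φ = arcsin(p_z) ≈ 45.43°, λ = atan2(p_y, p_x) ≈ -115.27°.

≈ lat 45°, lon -115°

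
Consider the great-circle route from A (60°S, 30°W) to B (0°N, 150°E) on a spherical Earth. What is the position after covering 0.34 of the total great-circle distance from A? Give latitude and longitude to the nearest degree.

Write both endpoints as unit vectors p₁, p₂ with components (cos φ cos λ, cos φ sin λ, sin φ).
The central angle between the endpoints is δ = arccos(p₁·p₂) ≈ 2.094 rad (120.0°).
Interpolate at f = 0.34 with slerp weights a = sin((1−f)δ)/sin δ ≈ 1.134, b = sin(fδ)/sin δ ≈ 0.755.
p = a·p₁ + b·p₂ ≈ (-0.162, 0.094, -0.982); φ = arcsin(p_z) ≈ -79.20°, λ = atan2(p_y, p_x) ≈ 150.00°.

≈ (79°S, 150°E)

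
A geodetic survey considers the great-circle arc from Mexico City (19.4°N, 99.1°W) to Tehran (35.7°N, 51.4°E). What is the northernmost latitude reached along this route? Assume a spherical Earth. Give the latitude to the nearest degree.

≈ 65°N

The great circle lies in the plane with unit normal n̂ = (p₁ × p₂)/|p₁ × p₂|.
Here n̂_z ≈ +0.428; the vertex latitude is φ_max = arccos|n̂_z| ≈ 64.7°.
Check via Clairaut: cos φ_max = |cos φ₁| · sin C = cos(19.4°)·sin(27.0°) ≈ 0.428, again giving ≈ 64.7°.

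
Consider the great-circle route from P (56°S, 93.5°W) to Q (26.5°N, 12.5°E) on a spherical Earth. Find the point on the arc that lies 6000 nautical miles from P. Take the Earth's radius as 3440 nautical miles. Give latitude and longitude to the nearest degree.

The haversine formula gives a central angle δ ≈ 2.103 rad (120.5°) between the endpoints. The total great-circle distance is δ·R ≈ 2.103 × 3440 ≈ 7236 nmi, so the target fraction is f = 6000/7236 ≈ 0.829.
Interpolate at f ≈ 0.829 with slerp weights a = sin((1−f)δ)/sin δ ≈ 0.408, b = sin(fδ)/sin δ ≈ 1.143.
p = a·p₁ + b·p₂ ≈ (0.985, -0.006, 0.172); φ = arcsin(p_z) ≈ 9.89°, λ = atan2(p_y, p_x) ≈ -0.37°.

≈ (10°N, 0°E)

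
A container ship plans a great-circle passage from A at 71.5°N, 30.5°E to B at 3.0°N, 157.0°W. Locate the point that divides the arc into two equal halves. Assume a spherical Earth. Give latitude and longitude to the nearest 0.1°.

Convert each endpoint to a unit vector on the sphere (x = cos φ cos λ, y = cos φ sin λ, z = sin φ).
The central angle between the endpoints is δ = arccos(p₁·p₂) ≈ 1.839 rad (105.3°).
Interpolate at f = 1/2 with slerp weights a = sin((1−f)δ)/sin δ ≈ 0.825, b = sin(fδ)/sin δ ≈ 0.825.
p = a·p₁ + b·p₂ ≈ (-0.533, -0.189, 0.825); φ = arcsin(p_z) ≈ 55.60°, λ = atan2(p_y, p_x) ≈ -160.46°.

≈ 55.6°N, 160.5°W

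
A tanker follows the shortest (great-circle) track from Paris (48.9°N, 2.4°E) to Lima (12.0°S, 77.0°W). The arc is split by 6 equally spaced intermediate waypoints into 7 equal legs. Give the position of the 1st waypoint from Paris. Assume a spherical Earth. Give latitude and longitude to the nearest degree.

≈ (44°N, 15°W)

Write both endpoints as unit vectors p₁, p₂ with components (cos φ cos λ, cos φ sin λ, sin φ).
The central angle between the endpoints is δ = arccos(p₁·p₂) ≈ 1.609 rad (92.2°).
Interpolate at f = 1/7 with slerp weights a = sin((1−f)δ)/sin δ ≈ 0.982, b = sin(fδ)/sin δ ≈ 0.228.
p = a·p₁ + b·p₂ ≈ (0.695, -0.190, 0.693); φ = arcsin(p_z) ≈ 43.86°, λ = atan2(p_y, p_x) ≈ -15.30°.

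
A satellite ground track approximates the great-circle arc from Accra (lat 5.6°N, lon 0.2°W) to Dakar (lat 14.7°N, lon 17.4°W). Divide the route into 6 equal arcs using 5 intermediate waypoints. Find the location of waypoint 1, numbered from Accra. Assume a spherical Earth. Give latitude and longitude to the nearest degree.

Write both endpoints as unit vectors p₁, p₂ with components (cos φ cos λ, cos φ sin λ, sin φ).
The central angle between the endpoints is δ = arccos(p₁·p₂) ≈ 0.335 rad (19.2°).
Interpolate at f = 1/6 with slerp weights a = sin((1−f)δ)/sin δ ≈ 0.838, b = sin(fδ)/sin δ ≈ 0.170.
p = a·p₁ + b·p₂ ≈ (0.991, -0.052, 0.125); φ = arcsin(p_z) ≈ 7.17°, λ = atan2(p_y, p_x) ≈ -3.00°.

≈ lat 7°N, lon 3°W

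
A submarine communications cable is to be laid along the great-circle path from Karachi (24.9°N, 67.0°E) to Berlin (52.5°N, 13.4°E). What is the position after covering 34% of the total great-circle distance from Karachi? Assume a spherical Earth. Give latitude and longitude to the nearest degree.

≈ 37°N, 54°E

Convert each endpoint to a unit vector on the sphere (x = cos φ cos λ, y = cos φ sin λ, z = sin φ).
The central angle between the endpoints is δ = arccos(p₁·p₂) ≈ 0.848 rad (48.6°).
Interpolate at f = 0.34 with slerp weights a = sin((1−f)δ)/sin δ ≈ 0.708, b = sin(fδ)/sin δ ≈ 0.379.
p = a·p₁ + b·p₂ ≈ (0.475, 0.645, 0.599); φ = arcsin(p_z) ≈ 36.79°, λ = atan2(p_y, p_x) ≈ 53.59°.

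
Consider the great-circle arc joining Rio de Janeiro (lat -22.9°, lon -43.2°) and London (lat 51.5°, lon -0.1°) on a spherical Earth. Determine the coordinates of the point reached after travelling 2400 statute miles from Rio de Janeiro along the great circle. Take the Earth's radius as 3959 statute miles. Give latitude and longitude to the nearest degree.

Write both endpoints as unit vectors p₁, p₂ with components (cos φ cos λ, cos φ sin λ, sin φ).
The central angle between the endpoints is δ = arccos(p₁·p₂) ≈ 1.456 rad (83.4°). The total great-circle distance is δ·R ≈ 1.456 × 3959 ≈ 5766 mi, so the target fraction is f = 2400/5766 ≈ 0.416.
Interpolate at f ≈ 0.416 with slerp weights a = sin((1−f)δ)/sin δ ≈ 0.756, b = sin(fδ)/sin δ ≈ 0.574.
p = a·p₁ + b·p₂ ≈ (0.865, -0.478, 0.155); φ = arcsin(p_z) ≈ 8.89°, λ = atan2(p_y, p_x) ≈ -28.91°.

≈ lat 9°, lon -29°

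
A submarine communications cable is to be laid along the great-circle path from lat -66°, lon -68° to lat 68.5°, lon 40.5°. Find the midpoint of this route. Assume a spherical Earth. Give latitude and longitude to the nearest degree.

Write both endpoints as unit vectors p₁, p₂ with components (cos φ cos λ, cos φ sin λ, sin φ).
The central angle between the endpoints is δ = arccos(p₁·p₂) ≈ 2.684 rad (153.8°).
Interpolate at f = 1/2 with slerp weights a = sin((1−f)δ)/sin δ ≈ 2.206, b = sin(fδ)/sin δ ≈ 2.206.
p = a·p₁ + b·p₂ ≈ (0.951, -0.307, 0.037); φ = arcsin(p_z) ≈ 2.13°, λ = atan2(p_y, p_x) ≈ -17.88°.

≈ lat 2°, lon -18°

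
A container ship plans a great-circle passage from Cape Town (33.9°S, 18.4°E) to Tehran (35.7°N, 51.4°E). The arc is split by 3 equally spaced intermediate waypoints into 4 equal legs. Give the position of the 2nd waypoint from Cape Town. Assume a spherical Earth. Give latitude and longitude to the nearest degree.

≈ 1°N, 35°E

Convert each endpoint to a unit vector on the sphere (x = cos φ cos λ, y = cos φ sin λ, z = sin φ).
The central angle between the endpoints is δ = arccos(p₁·p₂) ≈ 1.329 rad (76.1°).
Interpolate at f = 2/4 with slerp weights a = sin((1−f)δ)/sin δ ≈ 0.635, b = sin(fδ)/sin δ ≈ 0.635.
p = a·p₁ + b·p₂ ≈ (0.822, 0.569, 0.016); φ = arcsin(p_z) ≈ 0.94°, λ = atan2(p_y, p_x) ≈ 34.71°.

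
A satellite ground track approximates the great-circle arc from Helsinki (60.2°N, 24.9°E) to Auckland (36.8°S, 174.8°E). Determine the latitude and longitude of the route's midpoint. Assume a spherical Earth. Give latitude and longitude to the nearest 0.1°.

≈ 31.0°N, 140.9°E

Convert each endpoint to a unit vector on the sphere (x = cos φ cos λ, y = cos φ sin λ, z = sin φ).
The central angle between the endpoints is δ = arccos(p₁·p₂) ≈ 2.614 rad (149.8°).
Interpolate at f = 1/2 with slerp weights a = sin((1−f)δ)/sin δ ≈ 1.918, b = sin(fδ)/sin δ ≈ 1.918.
p = a·p₁ + b·p₂ ≈ (-0.665, 0.541, 0.515); φ = arcsin(p_z) ≈ 31.03°, λ = atan2(p_y, p_x) ≈ 140.89°.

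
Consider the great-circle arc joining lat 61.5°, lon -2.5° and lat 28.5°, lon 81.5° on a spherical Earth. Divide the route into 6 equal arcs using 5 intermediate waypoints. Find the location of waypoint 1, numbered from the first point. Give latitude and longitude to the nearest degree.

≈ lat 61°, lon 19°

From cos δ = sin φ₁ sin φ₂ + cos φ₁ cos φ₂ cos Δλ, the central angle is δ ≈ 1.089 rad (62.4°).
Interpolate at f = 1/6 with slerp weights a = sin((1−f)δ)/sin δ ≈ 0.889, b = sin(fδ)/sin δ ≈ 0.204.
p = a·p₁ + b·p₂ ≈ (0.450, 0.159, 0.879); φ = arcsin(p_z) ≈ 61.48°, λ = atan2(p_y, p_x) ≈ 19.39°.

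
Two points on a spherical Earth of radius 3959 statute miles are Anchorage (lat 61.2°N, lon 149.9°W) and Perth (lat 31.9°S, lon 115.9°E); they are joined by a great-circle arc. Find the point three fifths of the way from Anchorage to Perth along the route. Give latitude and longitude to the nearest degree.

Convert each endpoint to a unit vector on the sphere (x = cos φ cos λ, y = cos φ sin λ, z = sin φ).
The central angle between the endpoints is δ = arccos(p₁·p₂) ≈ 2.086 rad (119.5°).
Interpolate at f = 3/5 with slerp weights a = sin((1−f)δ)/sin δ ≈ 0.852, b = sin(fδ)/sin δ ≈ 1.091.
p = a·p₁ + b·p₂ ≈ (-0.760, 0.628, 0.170); φ = arcsin(p_z) ≈ 9.76°, λ = atan2(p_y, p_x) ≈ 140.43°.

≈ lat 10°N, lon 140°E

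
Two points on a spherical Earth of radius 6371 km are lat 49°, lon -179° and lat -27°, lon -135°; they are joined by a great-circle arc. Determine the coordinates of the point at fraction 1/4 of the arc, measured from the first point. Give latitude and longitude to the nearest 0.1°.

≈ lat 31.0°, lon -163.7°

From cos δ = sin φ₁ sin φ₂ + cos φ₁ cos φ₂ cos Δλ, the central angle is δ ≈ 1.493 rad (85.5°).
Interpolate at f = 1/4 with slerp weights a = sin((1−f)δ)/sin δ ≈ 0.903, b = sin(fδ)/sin δ ≈ 0.366.
p = a·p₁ + b·p₂ ≈ (-0.823, -0.241, 0.515); φ = arcsin(p_z) ≈ 31.01°, λ = atan2(p_y, p_x) ≈ -163.69°.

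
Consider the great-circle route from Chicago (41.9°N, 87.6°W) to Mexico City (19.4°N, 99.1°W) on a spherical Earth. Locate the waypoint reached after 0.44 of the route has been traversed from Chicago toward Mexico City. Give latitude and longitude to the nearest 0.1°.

≈ 32.1°N, 93.3°W

Convert each endpoint to a unit vector on the sphere (x = cos φ cos λ, y = cos φ sin λ, z = sin φ).
The central angle between the endpoints is δ = arccos(p₁·p₂) ≈ 0.428 rad (24.5°).
Interpolate at f = 0.44 with slerp weights a = sin((1−f)δ)/sin δ ≈ 0.572, b = sin(fδ)/sin δ ≈ 0.451.
p = a·p₁ + b·p₂ ≈ (-0.049, -0.845, 0.532); φ = arcsin(p_z) ≈ 32.13°, λ = atan2(p_y, p_x) ≈ -93.35°.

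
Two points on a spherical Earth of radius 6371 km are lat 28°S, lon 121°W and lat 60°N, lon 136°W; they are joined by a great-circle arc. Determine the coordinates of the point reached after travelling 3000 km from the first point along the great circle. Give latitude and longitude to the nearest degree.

≈ lat 1°S, lon 124°W

Write both endpoints as unit vectors p₁, p₂ with components (cos φ cos λ, cos φ sin λ, sin φ).
The central angle between the endpoints is δ = arccos(p₁·p₂) ≈ 1.551 rad (88.9°). The total great-circle distance is δ·R ≈ 1.551 × 6371 ≈ 9881 km, so the target fraction is f = 3000/9881 ≈ 0.304.
Interpolate at f ≈ 0.304 with slerp weights a = sin((1−f)δ)/sin δ ≈ 0.882, b = sin(fδ)/sin δ ≈ 0.454.
p = a·p₁ + b·p₂ ≈ (-0.564, -0.825, -0.021); φ = arcsin(p_z) ≈ -1.21°, λ = atan2(p_y, p_x) ≈ -124.37°.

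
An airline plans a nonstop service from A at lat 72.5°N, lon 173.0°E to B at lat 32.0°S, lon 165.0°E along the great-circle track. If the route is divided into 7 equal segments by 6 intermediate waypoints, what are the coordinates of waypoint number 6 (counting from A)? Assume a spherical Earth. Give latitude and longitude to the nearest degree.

≈ lat 17°S, lon 166°E

Convert each endpoint to a unit vector on the sphere (x = cos φ cos λ, y = cos φ sin λ, z = sin φ).
The central angle between the endpoints is δ = arccos(p₁·p₂) ≈ 1.826 rad (104.6°).
Interpolate at f = 6/7 with slerp weights a = sin((1−f)δ)/sin δ ≈ 0.267, b = sin(fδ)/sin δ ≈ 1.034.
p = a·p₁ + b·p₂ ≈ (-0.926, 0.237, -0.293); φ = arcsin(p_z) ≈ -17.06°, λ = atan2(p_y, p_x) ≈ 165.67°.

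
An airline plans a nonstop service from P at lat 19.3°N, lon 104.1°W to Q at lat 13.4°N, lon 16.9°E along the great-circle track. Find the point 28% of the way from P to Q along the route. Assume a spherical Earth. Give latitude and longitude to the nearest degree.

Convert each endpoint to a unit vector on the sphere (x = cos φ cos λ, y = cos φ sin λ, z = sin φ).
The central angle between the endpoints is δ = arccos(p₁·p₂) ≈ 1.978 rad (113.3°).
Interpolate at f = 0.28 with slerp weights a = sin((1−f)δ)/sin δ ≈ 1.078, b = sin(fδ)/sin δ ≈ 0.573.
p = a·p₁ + b·p₂ ≈ (0.286, -0.824, 0.489); φ = arcsin(p_z) ≈ 29.27°, λ = atan2(p_y, p_x) ≈ -70.90°.

≈ lat 29°N, lon 71°W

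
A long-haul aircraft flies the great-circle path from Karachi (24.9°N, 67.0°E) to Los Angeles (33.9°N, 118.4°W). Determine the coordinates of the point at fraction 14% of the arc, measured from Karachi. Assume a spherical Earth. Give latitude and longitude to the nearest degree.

≈ 42°N, 69°E

Write both endpoints as unit vectors p₁, p₂ with components (cos φ cos λ, cos φ sin λ, sin φ).
The central angle between the endpoints is δ = arccos(p₁·p₂) ≈ 2.111 rad (121.0°).
Interpolate at f = 0.14 with slerp weights a = sin((1−f)δ)/sin δ ≈ 1.132, b = sin(fδ)/sin δ ≈ 0.340.
p = a·p₁ + b·p₂ ≈ (0.267, 0.697, 0.666); φ = arcsin(p_z) ≈ 41.75°, λ = atan2(p_y, p_x) ≈ 69.04°.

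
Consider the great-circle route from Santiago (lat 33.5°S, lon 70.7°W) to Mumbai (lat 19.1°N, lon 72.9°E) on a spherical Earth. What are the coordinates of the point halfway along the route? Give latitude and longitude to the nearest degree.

≈ lat 22°S, lon 12°E

The haversine formula gives a central angle δ ≈ 2.523 rad (144.6°) between the endpoints.
Interpolate at f = 1/2 with slerp weights a = sin((1−f)δ)/sin δ ≈ 1.643, b = sin(fδ)/sin δ ≈ 1.643.
p = a·p₁ + b·p₂ ≈ (0.910, 0.191, -0.369); φ = arcsin(p_z) ≈ -21.67°, λ = atan2(p_y, p_x) ≈ 11.85°.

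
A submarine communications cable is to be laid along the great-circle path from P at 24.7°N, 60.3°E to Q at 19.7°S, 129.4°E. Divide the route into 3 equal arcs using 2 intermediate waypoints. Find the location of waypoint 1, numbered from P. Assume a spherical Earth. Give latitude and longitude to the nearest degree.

≈ 11°N, 85°E

Write both endpoints as unit vectors p₁, p₂ with components (cos φ cos λ, cos φ sin λ, sin φ).
The central angle between the endpoints is δ = arccos(p₁·p₂) ≈ 1.406 rad (80.5°).
Interpolate at f = 1/3 with slerp weights a = sin((1−f)δ)/sin δ ≈ 0.817, b = sin(fδ)/sin δ ≈ 0.458.
p = a·p₁ + b·p₂ ≈ (0.094, 0.978, 0.187); φ = arcsin(p_z) ≈ 10.78°, λ = atan2(p_y, p_x) ≈ 84.50°.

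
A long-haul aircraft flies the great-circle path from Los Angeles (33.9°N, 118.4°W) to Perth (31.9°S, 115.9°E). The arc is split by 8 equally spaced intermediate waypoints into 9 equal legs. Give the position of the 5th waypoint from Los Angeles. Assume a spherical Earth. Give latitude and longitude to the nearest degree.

≈ 2°S, 171°E

Convert each endpoint to a unit vector on the sphere (x = cos φ cos λ, y = cos φ sin λ, z = sin φ).
The central angle between the endpoints is δ = arccos(p₁·p₂) ≈ 2.355 rad (134.9°).
Interpolate at f = 5/9 with slerp weights a = sin((1−f)δ)/sin δ ≈ 1.222, b = sin(fδ)/sin δ ≈ 1.363.
p = a·p₁ + b·p₂ ≈ (-0.988, 0.149, -0.039); φ = arcsin(p_z) ≈ -2.22°, λ = atan2(p_y, p_x) ≈ 171.43°.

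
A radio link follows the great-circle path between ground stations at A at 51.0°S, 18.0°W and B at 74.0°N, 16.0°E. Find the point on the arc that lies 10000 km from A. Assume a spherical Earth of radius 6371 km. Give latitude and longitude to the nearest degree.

≈ 38°N, 4°W

Convert each endpoint to a unit vector on the sphere (x = cos φ cos λ, y = cos φ sin λ, z = sin φ).
The central angle between the endpoints is δ = arccos(p₁·p₂) ≈ 2.218 rad (127.1°). The total great-circle distance is δ·R ≈ 2.218 × 6371 ≈ 14133 km, so the target fraction is f = 10000/14133 ≈ 0.708.
Interpolate at f ≈ 0.708 with slerp weights a = sin((1−f)δ)/sin δ ≈ 0.758, b = sin(fδ)/sin δ ≈ 1.254.
p = a·p₁ + b·p₂ ≈ (0.786, -0.052, 0.617); φ = arcsin(p_z) ≈ 38.06°, λ = atan2(p_y, p_x) ≈ -3.79°.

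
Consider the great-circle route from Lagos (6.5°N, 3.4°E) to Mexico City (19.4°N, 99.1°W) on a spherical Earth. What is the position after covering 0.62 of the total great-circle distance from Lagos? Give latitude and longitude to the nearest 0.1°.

Write both endpoints as unit vectors p₁, p₂ with components (cos φ cos λ, cos φ sin λ, sin φ).
The central angle between the endpoints is δ = arccos(p₁·p₂) ≈ 1.737 rad (99.5°).
Interpolate at f = 0.62 with slerp weights a = sin((1−f)δ)/sin δ ≈ 0.622, b = sin(fδ)/sin δ ≈ 0.893.
p = a·p₁ + b·p₂ ≈ (0.483, -0.795, 0.367); φ = arcsin(p_z) ≈ 21.52°, λ = atan2(p_y, p_x) ≈ -58.69°.

≈ 21.5°N, 58.7°W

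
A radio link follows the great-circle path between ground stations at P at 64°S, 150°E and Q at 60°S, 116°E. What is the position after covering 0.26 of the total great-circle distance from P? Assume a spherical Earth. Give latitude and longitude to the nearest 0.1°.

≈ 63.8°S, 140.4°E

Convert each endpoint to a unit vector on the sphere (x = cos φ cos λ, y = cos φ sin λ, z = sin φ).
The central angle between the endpoints is δ = arccos(p₁·p₂) ≈ 0.283 rad (16.2°).
Interpolate at f = 0.26 with slerp weights a = sin((1−f)δ)/sin δ ≈ 0.745, b = sin(fδ)/sin δ ≈ 0.263.
p = a·p₁ + b·p₂ ≈ (-0.340, 0.282, -0.897); φ = arcsin(p_z) ≈ -63.79°, λ = atan2(p_y, p_x) ≈ 140.41°.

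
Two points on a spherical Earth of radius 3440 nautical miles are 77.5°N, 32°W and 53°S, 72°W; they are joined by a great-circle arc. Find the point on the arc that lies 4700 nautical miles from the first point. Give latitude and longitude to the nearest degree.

The haversine formula gives a central angle δ ≈ 2.318 rad (132.8°) between the endpoints. The total great-circle distance is δ·R ≈ 2.318 × 3440 ≈ 7975 nmi, so the target fraction is f = 4700/7975 ≈ 0.589.
Interpolate at f ≈ 0.589 with slerp weights a = sin((1−f)δ)/sin δ ≈ 1.111, b = sin(fδ)/sin δ ≈ 1.335.
p = a·p₁ + b·p₂ ≈ (0.452, -0.892, 0.018); φ = arcsin(p_z) ≈ 1.05°, λ = atan2(p_y, p_x) ≈ -63.11°.

≈ 1°N, 63°W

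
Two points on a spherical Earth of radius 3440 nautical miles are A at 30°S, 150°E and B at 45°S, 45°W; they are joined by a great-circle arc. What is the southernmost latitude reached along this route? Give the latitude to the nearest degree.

The great circle lies in the plane with unit normal n̂ = (p₁ × p₂)/|p₁ × p₂|.
Here n̂_z ≈ +0.163; the vertex latitude is φ_max = arccos|n̂_z| ≈ 80.6°.
Check via Clairaut: cos φ_max = |cos φ₁| · sin C = cos(30.0°)·sin(169.1°) ≈ 0.163, again giving ≈ 80.6°.

≈ 81°S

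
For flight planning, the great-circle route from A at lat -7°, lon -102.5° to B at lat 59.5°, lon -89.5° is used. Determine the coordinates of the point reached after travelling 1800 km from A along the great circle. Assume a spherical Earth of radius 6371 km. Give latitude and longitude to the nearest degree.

≈ lat 9°, lon -100°

The haversine formula gives a central angle δ ≈ 1.175 rad (67.3°) between the endpoints. The total great-circle distance is δ·R ≈ 1.175 × 6371 ≈ 7484 km, so the target fraction is f = 1800/7484 ≈ 0.241.
Interpolate at f ≈ 0.241 with slerp weights a = sin((1−f)δ)/sin δ ≈ 0.844, b = sin(fδ)/sin δ ≈ 0.302.
p = a·p₁ + b·p₂ ≈ (-0.180, -0.971, 0.158); φ = arcsin(p_z) ≈ 9.06°, λ = atan2(p_y, p_x) ≈ -100.50°.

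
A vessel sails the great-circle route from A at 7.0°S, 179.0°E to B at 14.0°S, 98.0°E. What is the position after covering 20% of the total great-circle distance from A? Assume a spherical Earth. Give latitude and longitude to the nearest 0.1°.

≈ 10.3°S, 163.2°E

Convert each endpoint to a unit vector on the sphere (x = cos φ cos λ, y = cos φ sin λ, z = sin φ).
The central angle between the endpoints is δ = arccos(p₁·p₂) ≈ 1.390 rad (79.6°).
Interpolate at f = 0.20 with slerp weights a = sin((1−f)δ)/sin δ ≈ 0.911, b = sin(fδ)/sin δ ≈ 0.279.
p = a·p₁ + b·p₂ ≈ (-0.942, 0.284, -0.179); φ = arcsin(p_z) ≈ -10.29°, λ = atan2(p_y, p_x) ≈ 163.24°.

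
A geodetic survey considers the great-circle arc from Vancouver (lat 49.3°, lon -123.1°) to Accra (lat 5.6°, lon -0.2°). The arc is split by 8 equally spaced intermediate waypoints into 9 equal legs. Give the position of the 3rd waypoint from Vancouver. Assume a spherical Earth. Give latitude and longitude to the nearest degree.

≈ lat 54°, lon -65°

From cos δ = sin φ₁ sin φ₂ + cos φ₁ cos φ₂ cos Δλ, the central angle is δ ≈ 1.853 rad (106.2°).
Interpolate at f = 3/9 with slerp weights a = sin((1−f)δ)/sin δ ≈ 0.983, b = sin(fδ)/sin δ ≈ 0.603.
p = a·p₁ + b·p₂ ≈ (0.250, -0.539, 0.804); φ = arcsin(p_z) ≈ 53.54°, λ = atan2(p_y, p_x) ≈ -65.12°.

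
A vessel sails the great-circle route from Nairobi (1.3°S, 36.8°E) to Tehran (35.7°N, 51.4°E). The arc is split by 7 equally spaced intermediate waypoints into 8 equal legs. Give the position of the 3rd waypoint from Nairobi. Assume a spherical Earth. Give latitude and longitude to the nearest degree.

From cos δ = sin φ₁ sin φ₂ + cos φ₁ cos φ₂ cos Δλ, the central angle is δ ≈ 0.688 rad (39.4°).
Interpolate at f = 3/8 with slerp weights a = sin((1−f)δ)/sin δ ≈ 0.657, b = sin(fδ)/sin δ ≈ 0.402.
p = a·p₁ + b·p₂ ≈ (0.729, 0.648, 0.220); φ = arcsin(p_z) ≈ 12.68°, λ = atan2(p_y, p_x) ≈ 41.64°.

≈ (13°N, 42°E)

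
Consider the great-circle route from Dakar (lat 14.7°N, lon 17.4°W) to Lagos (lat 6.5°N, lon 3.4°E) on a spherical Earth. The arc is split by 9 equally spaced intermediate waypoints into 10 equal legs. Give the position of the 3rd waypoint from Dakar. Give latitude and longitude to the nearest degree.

Write both endpoints as unit vectors p₁, p₂ with components (cos φ cos λ, cos φ sin λ, sin φ).
The central angle between the endpoints is δ = arccos(p₁·p₂) ≈ 0.384 rad (22.0°).
Interpolate at f = 3/10 with slerp weights a = sin((1−f)δ)/sin δ ≈ 0.709, b = sin(fδ)/sin δ ≈ 0.307.
p = a·p₁ + b·p₂ ≈ (0.959, -0.187, 0.215); φ = arcsin(p_z) ≈ 12.39°, λ = atan2(p_y, p_x) ≈ -11.04°.

≈ lat 12°N, lon 11°W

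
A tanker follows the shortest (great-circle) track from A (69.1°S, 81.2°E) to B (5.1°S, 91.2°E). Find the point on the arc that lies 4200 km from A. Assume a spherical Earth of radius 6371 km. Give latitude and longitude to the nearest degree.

The haversine formula gives a central angle δ ≈ 1.123 rad (64.3°) between the endpoints. The total great-circle distance is δ·R ≈ 1.123 × 6371 ≈ 7155 km, so the target fraction is f = 4200/7155 ≈ 0.587.
Interpolate at f ≈ 0.587 with slerp weights a = sin((1−f)δ)/sin δ ≈ 0.496, b = sin(fδ)/sin δ ≈ 0.680.
p = a·p₁ + b·p₂ ≈ (0.013, 0.852, -0.524); φ = arcsin(p_z) ≈ -31.60°, λ = atan2(p_y, p_x) ≈ 89.13°.

≈ (32°S, 89°E)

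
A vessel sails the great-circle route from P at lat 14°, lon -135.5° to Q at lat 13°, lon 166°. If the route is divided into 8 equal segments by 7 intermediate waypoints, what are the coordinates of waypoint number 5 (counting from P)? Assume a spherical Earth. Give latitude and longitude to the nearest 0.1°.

≈ lat 15.1°, lon -172.2°

From cos δ = sin φ₁ sin φ₂ + cos φ₁ cos φ₂ cos Δλ, the central angle is δ ≈ 0.990 rad (56.7°).
Interpolate at f = 5/8 with slerp weights a = sin((1−f)δ)/sin δ ≈ 0.434, b = sin(fδ)/sin δ ≈ 0.694.
p = a·p₁ + b·p₂ ≈ (-0.956, -0.132, 0.261); φ = arcsin(p_z) ≈ 15.13°, λ = atan2(p_y, p_x) ≈ -172.16°.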